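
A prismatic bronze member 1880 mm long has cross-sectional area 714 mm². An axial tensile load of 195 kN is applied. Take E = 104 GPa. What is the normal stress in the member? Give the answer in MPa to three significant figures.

σ = N/A = 195000/714 = 273.1 MPa.

273 MPa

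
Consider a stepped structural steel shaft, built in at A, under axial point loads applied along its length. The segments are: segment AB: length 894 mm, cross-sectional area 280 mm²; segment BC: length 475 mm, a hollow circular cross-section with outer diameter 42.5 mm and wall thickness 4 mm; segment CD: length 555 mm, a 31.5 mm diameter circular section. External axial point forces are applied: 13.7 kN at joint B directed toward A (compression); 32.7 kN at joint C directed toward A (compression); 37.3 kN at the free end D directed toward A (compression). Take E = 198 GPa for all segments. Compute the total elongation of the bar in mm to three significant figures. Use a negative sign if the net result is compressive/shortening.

-1.83 mm

Internal axial forces (sectioning from the free end, tension +): N_CD = -37.3 kN, N_BC = -70 kN, N_AB = -83.7 kN.
A_BC = 483.8 mm².
A_CD = 779.3 mm².
δ_AB = -83700·894/(280·198000) = -1.35 mm
δ_BC = -70000·475/(483.8·198000) = -0.3471 mm
δ_CD = -37300·555/(779.3·198000) = -0.1342 mm
δ = Σδ_i = -1.831 mm.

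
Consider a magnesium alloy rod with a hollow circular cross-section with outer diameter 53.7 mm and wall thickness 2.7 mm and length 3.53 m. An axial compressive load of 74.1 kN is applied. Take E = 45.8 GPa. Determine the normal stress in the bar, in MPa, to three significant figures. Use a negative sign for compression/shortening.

A = 432.6 mm².
σ = N/A = -74100/432.6 = -171.3 MPa.

-171 MPa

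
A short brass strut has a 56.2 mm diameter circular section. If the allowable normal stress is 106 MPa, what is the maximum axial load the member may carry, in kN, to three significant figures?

263 kN

A = 2481 mm².
P_max = σ_allow · A = 106 · 2481 = 262900 N = 262.9 kN.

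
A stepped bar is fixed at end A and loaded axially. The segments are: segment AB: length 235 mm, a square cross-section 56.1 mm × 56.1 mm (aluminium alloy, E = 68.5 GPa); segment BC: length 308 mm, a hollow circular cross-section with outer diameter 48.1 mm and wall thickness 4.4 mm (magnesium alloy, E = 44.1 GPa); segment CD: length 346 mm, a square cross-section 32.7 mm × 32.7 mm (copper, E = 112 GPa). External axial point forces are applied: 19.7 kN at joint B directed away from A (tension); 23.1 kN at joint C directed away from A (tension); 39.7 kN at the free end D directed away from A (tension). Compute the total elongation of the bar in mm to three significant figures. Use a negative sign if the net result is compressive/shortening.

0.931 mm

Internal axial forces (sectioning from the free end, tension +): N_CD = 39.7 kN, N_BC = 62.8 kN, N_AB = 82.5 kN.
A_AB = 3147 mm².
A_BC = 604.1 mm².
A_CD = 1069 mm².
δ_AB = 82500·235/(3147·68500) = 0.08993 mm
δ_BC = 62800·308/(604.1·44100) = 0.7261 mm
δ_CD = 39700·346/(1069·112000) = 0.1147 mm
δ = Σδ_i = 0.9307 mm.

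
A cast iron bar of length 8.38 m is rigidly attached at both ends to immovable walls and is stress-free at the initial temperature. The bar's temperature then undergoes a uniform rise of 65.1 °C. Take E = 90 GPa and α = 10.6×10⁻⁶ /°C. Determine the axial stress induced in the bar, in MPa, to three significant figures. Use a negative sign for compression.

-62.1 MPa

Free thermal expansion αLΔT = 10.6e-6 · 8380 · 65.1 = 5.783 mm.
The walls impose strain ε = −(5.783)/8380 = -6.9006e-04; σ = Eε = 90000 · -6.9006e-04 = -62.11 MPa.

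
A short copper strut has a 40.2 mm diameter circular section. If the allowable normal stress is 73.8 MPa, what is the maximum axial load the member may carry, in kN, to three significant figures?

93.7 kN

A = 1269 mm².
P_max = σ_allow · A = 73.8 · 1269 = 93670 N = 93.67 kN.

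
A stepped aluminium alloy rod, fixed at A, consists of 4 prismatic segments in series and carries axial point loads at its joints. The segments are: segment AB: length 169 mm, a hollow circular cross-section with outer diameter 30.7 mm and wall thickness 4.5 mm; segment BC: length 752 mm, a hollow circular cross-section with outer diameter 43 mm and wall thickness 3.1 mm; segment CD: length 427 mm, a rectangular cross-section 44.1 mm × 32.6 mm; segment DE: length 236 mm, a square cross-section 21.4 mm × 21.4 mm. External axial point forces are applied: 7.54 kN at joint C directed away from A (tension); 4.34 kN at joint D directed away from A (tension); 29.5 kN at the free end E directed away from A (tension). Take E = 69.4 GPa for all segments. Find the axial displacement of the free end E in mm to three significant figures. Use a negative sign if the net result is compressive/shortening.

Internal axial forces (sectioning from the free end, tension +): N_DE = 29.5 kN, N_CD = 33.84 kN, N_BC = 41.38 kN, N_AB = 41.38 kN.
A_AB = 370.4 mm².
A_BC = 388.6 mm².
A_CD = 1438 mm².
A_DE = 458 mm².
δ_AB = 41380·169/(370.4·69400) = 0.2721 mm
δ_BC = 41380·752/(388.6·69400) = 1.154 mm
δ_CD = 33840·427/(1438·69400) = 0.1448 mm
δ_DE = 29500·236/(458·69400) = 0.2191 mm
δ = Σδ_i = 1.79 mm.

1.79 mm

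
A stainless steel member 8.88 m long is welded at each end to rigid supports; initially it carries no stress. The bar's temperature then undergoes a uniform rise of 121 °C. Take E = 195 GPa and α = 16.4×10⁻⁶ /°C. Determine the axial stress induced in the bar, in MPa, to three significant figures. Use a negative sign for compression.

-387 MPa

Free thermal expansion αLΔT = 16.4e-6 · 8880 · 121 = 17.62 mm.
The walls impose strain ε = −(17.62)/8880 = -1.9844e-03; σ = Eε = 195000 · -1.9844e-03 = -387 MPa.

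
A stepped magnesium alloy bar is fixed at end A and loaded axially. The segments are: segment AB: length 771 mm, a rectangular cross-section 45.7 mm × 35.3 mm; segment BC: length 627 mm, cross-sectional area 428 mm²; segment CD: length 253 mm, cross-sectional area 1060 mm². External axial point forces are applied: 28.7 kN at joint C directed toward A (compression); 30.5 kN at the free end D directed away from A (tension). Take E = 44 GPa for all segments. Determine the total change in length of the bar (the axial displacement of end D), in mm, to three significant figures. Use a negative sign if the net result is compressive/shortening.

Internal axial forces (sectioning from the free end, tension +): N_CD = 30.5 kN, N_BC = 1.8 kN, N_AB = 1.8 kN.
A_AB = 1613 mm².
δ_AB = 1800·771/(1613·44000) = 0.01955 mm
δ_BC = 1800·627/(428·44000) = 0.05993 mm
δ_CD = 30500·253/(1060·44000) = 0.1654 mm
δ = Σδ_i = 0.2449 mm.

0.245 mm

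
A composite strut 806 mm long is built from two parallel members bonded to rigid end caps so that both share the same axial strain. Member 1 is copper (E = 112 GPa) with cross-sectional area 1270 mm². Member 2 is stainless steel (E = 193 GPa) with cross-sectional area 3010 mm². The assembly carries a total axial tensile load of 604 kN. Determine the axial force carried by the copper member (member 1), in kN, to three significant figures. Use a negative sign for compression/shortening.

Equal strain + equilibrium ⇒ each member carries load in proportion to AE: A₁E₁ = 142200000 N, A₂E₂ = 580900000 N, ΣAE = 723200000 N.
F₁ = P·A₁E₁/ΣAE = 604000·142200000/723200000 = 118800 N.

119 kN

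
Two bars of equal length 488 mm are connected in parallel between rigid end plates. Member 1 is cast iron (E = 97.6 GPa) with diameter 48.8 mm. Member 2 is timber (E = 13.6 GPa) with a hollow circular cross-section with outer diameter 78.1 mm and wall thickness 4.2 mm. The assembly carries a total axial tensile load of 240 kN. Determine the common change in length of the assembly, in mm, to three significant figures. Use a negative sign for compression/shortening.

A_1 = 1870 mm².
A_2 = 975.1 mm².
Equal strain + equilibrium ⇒ each member carries load in proportion to AE: A₁E₁ = 182500000 N, A₂E₂ = 13260000 N, ΣAE = 195800000 N.
δ = PL/ΣAE = 240000·488/195800000 = 0.5981 mm.

0.598 mm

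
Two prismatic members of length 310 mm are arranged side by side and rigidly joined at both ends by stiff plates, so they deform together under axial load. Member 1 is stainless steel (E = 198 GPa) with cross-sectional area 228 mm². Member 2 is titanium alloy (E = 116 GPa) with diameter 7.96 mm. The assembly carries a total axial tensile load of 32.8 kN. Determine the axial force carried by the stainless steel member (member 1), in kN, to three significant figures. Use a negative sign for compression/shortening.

A_2 = 49.76 mm².
Equal strain + equilibrium ⇒ each member carries load in proportion to AE: A₁E₁ = 45140000 N, A₂E₂ = 5773000 N, ΣAE = 50920000 N.
F₁ = P·A₁E₁/ΣAE = 32800·45140000/50920000 = 29080 N.

29.1 kN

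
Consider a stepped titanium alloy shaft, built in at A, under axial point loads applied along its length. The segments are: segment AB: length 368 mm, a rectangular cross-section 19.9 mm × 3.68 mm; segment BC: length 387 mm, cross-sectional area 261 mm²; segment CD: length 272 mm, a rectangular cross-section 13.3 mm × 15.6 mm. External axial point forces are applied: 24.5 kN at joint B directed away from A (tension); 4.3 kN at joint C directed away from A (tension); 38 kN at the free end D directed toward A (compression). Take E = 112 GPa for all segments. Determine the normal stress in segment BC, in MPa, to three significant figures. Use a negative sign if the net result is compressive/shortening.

-129 MPa

Internal axial forces (sectioning from the free end, tension +): N_CD = -38 kN, N_BC = -33.7 kN, N_AB = -9.2 kN.
σ_BC = N_BC/A_BC = -33700/261 = -129.1 MPa.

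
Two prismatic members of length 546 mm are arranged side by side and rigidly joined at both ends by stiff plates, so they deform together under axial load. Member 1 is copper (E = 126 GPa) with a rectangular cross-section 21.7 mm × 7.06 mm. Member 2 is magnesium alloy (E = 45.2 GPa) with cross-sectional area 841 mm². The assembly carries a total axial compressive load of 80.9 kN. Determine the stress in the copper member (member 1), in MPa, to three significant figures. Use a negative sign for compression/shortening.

A_1 = 153.2 mm².
Equal strain + equilibrium ⇒ each member carries load in proportion to AE: A₁E₁ = 19300000 N, A₂E₂ = 38010000 N, ΣAE = 57320000 N.
σ₁ = P·E₁/ΣAE = -80900·126000/57320000 = -177.8 MPa.

-178 MPa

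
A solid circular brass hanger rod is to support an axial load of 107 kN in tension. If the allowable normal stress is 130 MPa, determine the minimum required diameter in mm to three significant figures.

32.4 mm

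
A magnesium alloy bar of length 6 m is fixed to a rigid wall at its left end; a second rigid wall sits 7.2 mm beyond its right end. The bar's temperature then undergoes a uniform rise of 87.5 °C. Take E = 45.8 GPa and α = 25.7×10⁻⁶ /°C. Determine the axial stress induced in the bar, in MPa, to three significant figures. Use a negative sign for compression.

Free thermal expansion αLΔT = 25.7e-6 · 6000 · 87.5 = 13.49 mm.
The walls engage after the gap closes; constrained expansion = 13.49 − 7.2 = 6.292 mm.
The walls impose strain ε = −(6.292)/6000 = -1.0487e-03; σ = Eε = 45800 · -1.0487e-03 = -48.03 MPa.

-48.0 MPa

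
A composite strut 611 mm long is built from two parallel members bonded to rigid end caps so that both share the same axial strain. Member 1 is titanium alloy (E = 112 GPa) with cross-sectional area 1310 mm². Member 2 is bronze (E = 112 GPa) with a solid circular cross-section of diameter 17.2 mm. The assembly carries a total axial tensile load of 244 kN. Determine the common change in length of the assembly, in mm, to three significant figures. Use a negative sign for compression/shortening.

0.863 mm

A_2 = 232.4 mm².
Equal strain + equilibrium ⇒ each member carries load in proportion to AE: A₁E₁ = 146700000 N, A₂E₂ = 26020000 N, ΣAE = 172700000 N.
δ = PL/ΣAE = 244000·611/172700000 = 0.863 mm.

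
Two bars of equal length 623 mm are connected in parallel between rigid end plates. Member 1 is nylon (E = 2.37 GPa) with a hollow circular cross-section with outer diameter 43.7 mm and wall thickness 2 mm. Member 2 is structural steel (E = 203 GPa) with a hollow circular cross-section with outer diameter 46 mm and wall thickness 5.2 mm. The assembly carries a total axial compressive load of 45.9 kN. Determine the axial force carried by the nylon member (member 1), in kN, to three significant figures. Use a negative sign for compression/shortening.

A_1 = 262 mm².
A_2 = 666.5 mm².
Equal strain + equilibrium ⇒ each member carries load in proportion to AE: A₁E₁ = 621000 N, A₂E₂ = 135300000 N, ΣAE = 135900000 N.
F₁ = P·A₁E₁/ΣAE = -45900·621000/135900000 = -209.7 N.

-0.210 kN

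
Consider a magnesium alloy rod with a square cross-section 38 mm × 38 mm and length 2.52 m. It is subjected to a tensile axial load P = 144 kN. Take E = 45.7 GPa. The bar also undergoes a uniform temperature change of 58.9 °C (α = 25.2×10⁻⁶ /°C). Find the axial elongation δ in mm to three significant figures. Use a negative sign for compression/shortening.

9.24 mm

A = 1444 mm².
δ_mech = NL/(AE) = 144000·2520/(1444·45700) = 5.499 mm.
δ_thermal = αLΔT = 25.2e-6·2520·58.9 = 3.74 mm.
δ = δ_mech + δ_thermal = 9.239 mm.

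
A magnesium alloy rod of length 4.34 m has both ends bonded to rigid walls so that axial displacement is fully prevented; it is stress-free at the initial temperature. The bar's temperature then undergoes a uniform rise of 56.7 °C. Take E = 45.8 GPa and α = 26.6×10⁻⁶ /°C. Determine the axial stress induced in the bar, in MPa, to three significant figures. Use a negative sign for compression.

-69.1 MPa

Free thermal expansion αLΔT = 26.6e-6 · 4340 · 56.7 = 6.546 mm.
The walls impose strain ε = −(6.546)/4340 = -1.5082e-03; σ = Eε = 45800 · -1.5082e-03 = -69.08 MPa.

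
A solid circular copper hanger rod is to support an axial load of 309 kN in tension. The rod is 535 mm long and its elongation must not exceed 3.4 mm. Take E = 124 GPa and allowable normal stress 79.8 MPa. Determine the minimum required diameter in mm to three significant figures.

Required area A ≥ P/σ_allow = 309000/79.8 = 3872 mm².
For a solid circular section, d ≥ √(4A/π) = 70.22 mm.
Elongation limit: A ≥ PL/(Eδ_allow) = 309000·535/(124000·3.4) = 392.1 mm² ⇒ d ≥ 22.34 mm.
The stress limit governs.

70.2 mm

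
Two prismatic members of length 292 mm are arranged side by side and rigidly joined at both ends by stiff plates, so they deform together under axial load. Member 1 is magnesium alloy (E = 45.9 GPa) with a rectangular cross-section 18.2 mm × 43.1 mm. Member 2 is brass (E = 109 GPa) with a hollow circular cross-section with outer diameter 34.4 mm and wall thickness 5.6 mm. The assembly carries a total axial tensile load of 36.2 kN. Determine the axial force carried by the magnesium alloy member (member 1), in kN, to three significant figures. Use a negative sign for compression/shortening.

14.3 kN

A_1 = 784.4 mm².
A_2 = 506.7 mm².
Equal strain + equilibrium ⇒ each member carries load in proportion to AE: A₁E₁ = 36000000 N, A₂E₂ = 55230000 N, ΣAE = 91230000 N.
F₁ = P·A₁E₁/ΣAE = 36200·36000000/91230000 = 14290 N.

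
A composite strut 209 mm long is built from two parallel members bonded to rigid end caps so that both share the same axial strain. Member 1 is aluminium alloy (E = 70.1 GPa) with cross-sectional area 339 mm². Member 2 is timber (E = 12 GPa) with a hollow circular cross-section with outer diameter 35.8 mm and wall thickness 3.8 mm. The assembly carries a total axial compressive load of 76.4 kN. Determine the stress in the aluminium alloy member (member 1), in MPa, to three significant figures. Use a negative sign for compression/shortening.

A_2 = 382 mm².
Equal strain + equilibrium ⇒ each member carries load in proportion to AE: A₁E₁ = 23760000 N, A₂E₂ = 4584000 N, ΣAE = 28350000 N.
σ₁ = P·E₁/ΣAE = -76400·70100/28350000 = -188.9 MPa.

-189 MPa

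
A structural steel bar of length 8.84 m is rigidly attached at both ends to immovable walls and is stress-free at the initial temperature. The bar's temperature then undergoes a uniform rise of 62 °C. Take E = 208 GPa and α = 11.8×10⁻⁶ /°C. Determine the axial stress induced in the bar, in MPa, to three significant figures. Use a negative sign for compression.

-152 MPa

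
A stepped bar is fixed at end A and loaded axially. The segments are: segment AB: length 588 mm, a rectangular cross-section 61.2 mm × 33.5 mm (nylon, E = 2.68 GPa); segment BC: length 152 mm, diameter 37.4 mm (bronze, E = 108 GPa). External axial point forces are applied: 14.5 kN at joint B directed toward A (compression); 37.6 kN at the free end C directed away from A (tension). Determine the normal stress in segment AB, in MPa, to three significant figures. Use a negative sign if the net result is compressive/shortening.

11.3 MPa

Internal axial forces (sectioning from the free end, tension +): N_BC = 37.6 kN, N_AB = 23.1 kN.
A_AB = 2050 mm².
σ_AB = N_AB/A_AB = 23100/2050 = 11.27 MPa.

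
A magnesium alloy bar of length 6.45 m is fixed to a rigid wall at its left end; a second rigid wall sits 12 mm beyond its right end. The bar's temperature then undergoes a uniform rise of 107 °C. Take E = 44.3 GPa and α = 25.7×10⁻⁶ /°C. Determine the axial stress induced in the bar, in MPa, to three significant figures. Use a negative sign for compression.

Free thermal expansion αLΔT = 25.7e-6 · 6450 · 107 = 17.74 mm.
The walls engage after the gap closes; constrained expansion = 17.74 − 12 = 5.737 mm.
The walls impose strain ε = −(5.737)/6450 = -8.8943e-04; σ = Eε = 44300 · -8.8943e-04 = -39.4 MPa.

-39.4 MPa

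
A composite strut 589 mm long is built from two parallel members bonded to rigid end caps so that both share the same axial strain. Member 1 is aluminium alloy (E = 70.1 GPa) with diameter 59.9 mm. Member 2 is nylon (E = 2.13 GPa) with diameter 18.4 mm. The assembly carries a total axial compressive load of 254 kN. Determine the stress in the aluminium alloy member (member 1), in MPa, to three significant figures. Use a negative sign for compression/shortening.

-89.9 MPa

A_1 = 2818 mm².
A_2 = 265.9 mm².
Equal strain + equilibrium ⇒ each member carries load in proportion to AE: A₁E₁ = 197500000 N, A₂E₂ = 566400 N, ΣAE = 198100000 N.
σ₁ = P·E₁/ΣAE = -254000·70100/198100000 = -89.88 MPa.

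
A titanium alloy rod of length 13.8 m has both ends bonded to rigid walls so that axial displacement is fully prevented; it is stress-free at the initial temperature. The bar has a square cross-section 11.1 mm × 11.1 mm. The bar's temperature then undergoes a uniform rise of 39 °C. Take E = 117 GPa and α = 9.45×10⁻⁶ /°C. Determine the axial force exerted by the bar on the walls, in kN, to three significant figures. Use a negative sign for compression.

Free thermal expansion αLΔT = 9.45e-6 · 13800 · 39 = 5.086 mm.
The walls impose strain ε = −(5.086)/13800 = -3.6855e-04; σ = Eε = 117000 · -3.6855e-04 = -43.12 MPa.
Wall reaction R = σ·A = -43.12·123.2 = -5313 N = -5.313 kN.

-5.31 kN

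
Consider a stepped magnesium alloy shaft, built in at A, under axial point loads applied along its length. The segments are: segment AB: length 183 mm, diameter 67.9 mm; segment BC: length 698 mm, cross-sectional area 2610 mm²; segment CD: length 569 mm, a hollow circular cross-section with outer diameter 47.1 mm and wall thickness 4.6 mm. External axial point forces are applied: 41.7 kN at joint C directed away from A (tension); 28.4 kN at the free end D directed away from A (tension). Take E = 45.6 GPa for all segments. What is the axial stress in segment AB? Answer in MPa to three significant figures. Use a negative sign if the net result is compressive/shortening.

19.4 MPa

Internal axial forces (sectioning from the free end, tension +): N_CD = 28.4 kN, N_BC = 70.1 kN, N_AB = 70.1 kN.
A_AB = 3621 mm².
σ_AB = N_AB/A_AB = 70100/3621 = 19.36 MPa.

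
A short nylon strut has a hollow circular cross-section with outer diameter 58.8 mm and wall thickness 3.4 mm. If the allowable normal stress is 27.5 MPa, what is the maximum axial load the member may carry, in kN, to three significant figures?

16.3 kN

A = 591.8 mm².
P_max = σ_allow · A = 27.5 · 591.8 = 16270 N = 16.27 kN.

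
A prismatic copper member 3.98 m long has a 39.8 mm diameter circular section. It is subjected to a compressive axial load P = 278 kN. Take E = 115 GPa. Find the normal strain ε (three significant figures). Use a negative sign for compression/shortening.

-0.00194

A = 1244 mm².
σ = N/A = -223.5 MPa; ε = σ/E = -223.5/115000 = -1.943e-03.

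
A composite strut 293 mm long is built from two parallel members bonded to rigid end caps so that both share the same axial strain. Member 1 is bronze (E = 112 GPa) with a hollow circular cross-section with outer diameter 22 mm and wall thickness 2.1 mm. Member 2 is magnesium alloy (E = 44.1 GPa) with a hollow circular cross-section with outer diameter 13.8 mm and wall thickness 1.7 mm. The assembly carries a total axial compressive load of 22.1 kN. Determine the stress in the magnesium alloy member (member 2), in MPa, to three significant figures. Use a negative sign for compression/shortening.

A_1 = 131.3 mm².
A_2 = 64.62 mm².
Equal strain + equilibrium ⇒ each member carries load in proportion to AE: A₁E₁ = 14700000 N, A₂E₂ = 2850000 N, ΣAE = 17550000 N.
σ₂ = P·E₂/ΣAE = -22100·44100/17550000 = -55.52 MPa.

-55.5 MPa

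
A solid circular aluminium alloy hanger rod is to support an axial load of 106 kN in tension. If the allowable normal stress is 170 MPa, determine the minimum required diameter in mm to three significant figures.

28.2 mm

Required area A ≥ P/σ_allow = 106000/170 = 623.5 mm².
For a solid circular section, d ≥ √(4A/π) = 28.18 mm.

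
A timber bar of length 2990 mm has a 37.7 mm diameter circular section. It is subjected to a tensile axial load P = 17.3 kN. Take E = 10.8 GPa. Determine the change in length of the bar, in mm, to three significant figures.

4.29 mm

A = 1116 mm².
δ_mech = NL/(AE) = 17300·2990/(1116·10800) = 4.291 mm.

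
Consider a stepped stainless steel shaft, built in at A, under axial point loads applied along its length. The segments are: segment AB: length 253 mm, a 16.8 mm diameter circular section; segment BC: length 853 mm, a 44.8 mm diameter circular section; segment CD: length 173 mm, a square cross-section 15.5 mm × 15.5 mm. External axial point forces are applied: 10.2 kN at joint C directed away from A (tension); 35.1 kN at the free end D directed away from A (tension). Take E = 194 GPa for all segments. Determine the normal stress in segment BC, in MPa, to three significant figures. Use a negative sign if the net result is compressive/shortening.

28.7 MPa

Internal axial forces (sectioning from the free end, tension +): N_CD = 35.1 kN, N_BC = 45.3 kN, N_AB = 45.3 kN.
A_BC = 1576 mm².
σ_BC = N_BC/A_BC = 45300/1576 = 28.74 MPa.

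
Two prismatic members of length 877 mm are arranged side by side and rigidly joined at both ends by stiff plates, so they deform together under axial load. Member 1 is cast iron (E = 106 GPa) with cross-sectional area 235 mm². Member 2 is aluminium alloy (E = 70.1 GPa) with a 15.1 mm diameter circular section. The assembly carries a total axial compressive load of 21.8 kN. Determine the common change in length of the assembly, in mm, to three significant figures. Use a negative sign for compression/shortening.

-0.510 mm

A_2 = 179.1 mm².
Equal strain + equilibrium ⇒ each member carries load in proportion to AE: A₁E₁ = 24910000 N, A₂E₂ = 12550000 N, ΣAE = 37460000 N.
δ = PL/ΣAE = -21800·877/37460000 = -0.5103 mm.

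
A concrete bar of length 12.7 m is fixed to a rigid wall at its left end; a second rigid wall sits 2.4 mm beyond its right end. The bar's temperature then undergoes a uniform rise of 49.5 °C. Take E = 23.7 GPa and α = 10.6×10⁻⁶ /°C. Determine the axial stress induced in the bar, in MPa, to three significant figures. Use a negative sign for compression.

Free thermal expansion αLΔT = 10.6e-6 · 12700 · 49.5 = 6.664 mm.
The walls engage after the gap closes; constrained expansion = 6.664 − 2.4 = 4.264 mm.
The walls impose strain ε = −(4.264)/12700 = -3.3572e-04; σ = Eε = 23700 · -3.3572e-04 = -7.957 MPa.

-7.96 MPa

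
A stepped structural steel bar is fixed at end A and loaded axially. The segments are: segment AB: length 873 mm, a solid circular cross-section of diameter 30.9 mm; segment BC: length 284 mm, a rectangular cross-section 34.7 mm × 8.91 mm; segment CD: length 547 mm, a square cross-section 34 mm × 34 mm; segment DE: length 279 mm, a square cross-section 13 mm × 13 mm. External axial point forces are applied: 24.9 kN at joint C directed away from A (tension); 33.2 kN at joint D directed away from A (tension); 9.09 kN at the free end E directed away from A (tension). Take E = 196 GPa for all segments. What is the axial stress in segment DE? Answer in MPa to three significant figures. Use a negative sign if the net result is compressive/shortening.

Internal axial forces (sectioning from the free end, tension +): N_DE = 9.09 kN, N_CD = 42.29 kN, N_BC = 67.19 kN, N_AB = 67.19 kN.
A_DE = 169 mm².
σ_DE = N_DE/A_DE = 9090/169 = 53.79 MPa.

53.8 MPa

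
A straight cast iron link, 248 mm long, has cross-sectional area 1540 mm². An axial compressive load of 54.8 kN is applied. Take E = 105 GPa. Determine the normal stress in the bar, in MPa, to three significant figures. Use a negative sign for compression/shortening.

-35.6 MPa

σ = N/A = -54800/1540 = -35.58 MPa.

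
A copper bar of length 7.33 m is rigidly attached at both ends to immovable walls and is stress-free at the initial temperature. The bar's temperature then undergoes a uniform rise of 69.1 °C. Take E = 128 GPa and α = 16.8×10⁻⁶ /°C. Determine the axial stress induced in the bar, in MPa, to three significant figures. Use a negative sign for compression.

-149 MPa

Free thermal expansion αLΔT = 16.8e-6 · 7330 · 69.1 = 8.509 mm.
The walls impose strain ε = −(8.509)/7330 = -1.1609e-03; σ = Eε = 128000 · -1.1609e-03 = -148.6 MPa.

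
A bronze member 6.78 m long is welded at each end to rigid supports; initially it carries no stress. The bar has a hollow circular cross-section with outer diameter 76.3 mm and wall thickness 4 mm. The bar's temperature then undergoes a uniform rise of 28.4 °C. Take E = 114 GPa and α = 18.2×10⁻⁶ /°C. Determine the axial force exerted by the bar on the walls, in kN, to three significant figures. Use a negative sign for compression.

-53.5 kN

Free thermal expansion αLΔT = 18.2e-6 · 6780 · 28.4 = 3.504 mm.
The walls impose strain ε = −(3.504)/6780 = -5.1688e-04; σ = Eε = 114000 · -5.1688e-04 = -58.92 MPa.
Wall reaction R = σ·A = -58.92·908.5 = -53540 N = -53.54 kN.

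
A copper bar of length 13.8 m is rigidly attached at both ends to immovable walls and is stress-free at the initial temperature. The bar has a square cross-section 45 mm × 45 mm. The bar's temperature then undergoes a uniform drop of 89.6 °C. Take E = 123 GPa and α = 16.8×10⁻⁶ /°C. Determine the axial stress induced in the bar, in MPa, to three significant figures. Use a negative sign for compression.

Free thermal expansion αLΔT = 16.8e-6 · 13800 · -89.6 = -20.77 mm.
The walls impose strain ε = −(-20.77)/13800 = 1.5053e-03; σ = Eε = 123000 · 1.5053e-03 = 185.1 MPa.

185 MPa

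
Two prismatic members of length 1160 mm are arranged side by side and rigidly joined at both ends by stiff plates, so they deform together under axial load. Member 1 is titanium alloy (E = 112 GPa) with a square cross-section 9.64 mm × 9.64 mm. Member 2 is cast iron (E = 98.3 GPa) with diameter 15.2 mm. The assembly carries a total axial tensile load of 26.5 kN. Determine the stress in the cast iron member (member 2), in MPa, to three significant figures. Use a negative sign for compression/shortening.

A_1 = 92.93 mm².
A_2 = 181.5 mm².
Equal strain + equilibrium ⇒ each member carries load in proportion to AE: A₁E₁ = 10410000 N, A₂E₂ = 17840000 N, ΣAE = 28250000 N.
σ₂ = P·E₂/ΣAE = 26500·98300/28250000 = 92.23 MPa.

92.2 MPa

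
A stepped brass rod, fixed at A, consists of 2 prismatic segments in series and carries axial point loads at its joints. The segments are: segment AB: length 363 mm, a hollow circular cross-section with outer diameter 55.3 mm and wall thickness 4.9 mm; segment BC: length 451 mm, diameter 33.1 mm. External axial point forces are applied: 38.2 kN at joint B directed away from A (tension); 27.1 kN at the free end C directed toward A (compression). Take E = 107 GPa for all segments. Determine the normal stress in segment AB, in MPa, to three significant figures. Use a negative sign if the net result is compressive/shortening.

Internal axial forces (sectioning from the free end, tension +): N_BC = -27.1 kN, N_AB = 11.1 kN.
A_AB = 775.8 mm².
σ_AB = N_AB/A_AB = 11100/775.8 = 14.31 MPa.

14.3 MPa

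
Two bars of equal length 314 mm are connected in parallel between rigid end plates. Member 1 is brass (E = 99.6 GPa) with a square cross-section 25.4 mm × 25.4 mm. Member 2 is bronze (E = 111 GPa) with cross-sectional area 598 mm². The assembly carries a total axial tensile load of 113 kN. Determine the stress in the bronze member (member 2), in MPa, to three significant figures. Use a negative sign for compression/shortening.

A_1 = 645.2 mm².
Equal strain + equilibrium ⇒ each member carries load in proportion to AE: A₁E₁ = 64260000 N, A₂E₂ = 66380000 N, ΣAE = 130600000 N.
σ₂ = P·E₂/ΣAE = 113000·111000/130600000 = 96.01 MPa.

96.0 MPa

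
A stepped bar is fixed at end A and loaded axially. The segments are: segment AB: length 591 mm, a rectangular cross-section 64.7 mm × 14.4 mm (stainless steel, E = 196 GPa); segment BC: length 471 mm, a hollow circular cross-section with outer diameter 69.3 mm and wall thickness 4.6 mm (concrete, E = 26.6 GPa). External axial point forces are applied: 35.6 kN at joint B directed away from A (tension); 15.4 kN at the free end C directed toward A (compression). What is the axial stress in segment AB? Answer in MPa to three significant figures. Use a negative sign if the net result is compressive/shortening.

21.7 MPa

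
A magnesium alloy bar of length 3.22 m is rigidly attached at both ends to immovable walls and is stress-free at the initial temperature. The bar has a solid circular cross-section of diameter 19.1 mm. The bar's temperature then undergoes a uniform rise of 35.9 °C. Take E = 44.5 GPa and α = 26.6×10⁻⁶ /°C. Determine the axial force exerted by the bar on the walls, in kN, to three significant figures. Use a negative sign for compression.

Free thermal expansion αLΔT = 26.6e-6 · 3220 · 35.9 = 3.075 mm.
The walls impose strain ε = −(3.075)/3220 = -9.5494e-04; σ = Eε = 44500 · -9.5494e-04 = -42.49 MPa.
Wall reaction R = σ·A = -42.49·286.5 = -12180 N = -12.18 kN.

-12.2 kN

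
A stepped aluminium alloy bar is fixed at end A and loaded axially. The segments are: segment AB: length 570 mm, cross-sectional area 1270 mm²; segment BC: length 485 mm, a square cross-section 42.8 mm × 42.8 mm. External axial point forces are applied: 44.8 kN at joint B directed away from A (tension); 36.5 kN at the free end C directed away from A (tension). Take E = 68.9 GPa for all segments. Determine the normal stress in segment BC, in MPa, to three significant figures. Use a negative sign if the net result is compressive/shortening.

Internal axial forces (sectioning from the free end, tension +): N_BC = 36.5 kN, N_AB = 81.3 kN.
A_BC = 1832 mm².
σ_BC = N_BC/A_BC = 36500/1832 = 19.93 MPa.

19.9 MPa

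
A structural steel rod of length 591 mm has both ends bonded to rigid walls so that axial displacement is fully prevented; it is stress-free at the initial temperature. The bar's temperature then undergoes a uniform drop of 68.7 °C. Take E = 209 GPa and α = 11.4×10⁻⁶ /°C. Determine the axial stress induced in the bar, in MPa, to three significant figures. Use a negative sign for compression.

164 MPa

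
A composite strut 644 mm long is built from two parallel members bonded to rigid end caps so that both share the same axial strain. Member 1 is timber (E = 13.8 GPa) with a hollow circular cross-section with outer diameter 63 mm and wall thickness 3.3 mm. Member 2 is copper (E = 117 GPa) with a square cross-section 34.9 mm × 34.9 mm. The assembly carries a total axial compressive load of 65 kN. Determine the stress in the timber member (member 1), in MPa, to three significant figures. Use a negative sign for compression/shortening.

A_1 = 618.9 mm².
A_2 = 1218 mm².
Equal strain + equilibrium ⇒ each member carries load in proportion to AE: A₁E₁ = 8541000 N, A₂E₂ = 142500000 N, ΣAE = 151000000 N.
σ₁ = P·E₁/ΣAE = -65000·13800/151000000 = -5.938 MPa.

-5.94 MPa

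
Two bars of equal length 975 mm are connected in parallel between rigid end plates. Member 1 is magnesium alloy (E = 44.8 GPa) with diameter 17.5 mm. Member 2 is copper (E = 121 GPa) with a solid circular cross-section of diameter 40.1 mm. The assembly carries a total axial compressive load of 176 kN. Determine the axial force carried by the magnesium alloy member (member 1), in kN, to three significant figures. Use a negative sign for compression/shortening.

-11.6 kN

A_1 = 240.5 mm².
A_2 = 1263 mm².
Equal strain + equilibrium ⇒ each member carries load in proportion to AE: A₁E₁ = 10780000 N, A₂E₂ = 152800000 N, ΣAE = 163600000 N.
F₁ = P·A₁E₁/ΣAE = -176000·10780000/163600000 = -11590 N.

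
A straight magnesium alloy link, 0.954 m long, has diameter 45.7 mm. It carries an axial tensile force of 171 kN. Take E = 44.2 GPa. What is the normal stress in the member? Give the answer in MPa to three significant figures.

A = 1640 mm².
σ = N/A = 171000/1640 = 104.2 MPa.

104 MPa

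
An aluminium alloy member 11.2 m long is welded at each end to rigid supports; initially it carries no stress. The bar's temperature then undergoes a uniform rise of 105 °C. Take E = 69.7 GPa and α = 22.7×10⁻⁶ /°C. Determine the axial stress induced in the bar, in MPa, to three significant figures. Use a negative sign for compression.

Free thermal expansion αLΔT = 22.7e-6 · 11200 · 105 = 26.7 mm.
The walls impose strain ε = −(26.7)/11200 = -2.3835e-03; σ = Eε = 69700 · -2.3835e-03 = -166.1 MPa.

-166 MPa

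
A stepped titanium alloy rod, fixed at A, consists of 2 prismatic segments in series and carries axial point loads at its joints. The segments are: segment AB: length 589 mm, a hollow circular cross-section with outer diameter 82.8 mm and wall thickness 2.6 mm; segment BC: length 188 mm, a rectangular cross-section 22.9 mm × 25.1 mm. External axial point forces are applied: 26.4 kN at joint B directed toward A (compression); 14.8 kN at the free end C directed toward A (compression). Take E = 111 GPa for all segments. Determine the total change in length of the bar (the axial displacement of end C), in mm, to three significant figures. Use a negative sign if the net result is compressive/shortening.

Internal axial forces (sectioning from the free end, tension +): N_BC = -14.8 kN, N_AB = -41.2 kN.
A_AB = 655.1 mm².
A_BC = 574.8 mm².
δ_AB = -41200·589/(655.1·111000) = -0.3337 mm
δ_BC = -14800·188/(574.8·111000) = -0.04361 mm
δ = Σδ_i = -0.3773 mm.

-0.377 mm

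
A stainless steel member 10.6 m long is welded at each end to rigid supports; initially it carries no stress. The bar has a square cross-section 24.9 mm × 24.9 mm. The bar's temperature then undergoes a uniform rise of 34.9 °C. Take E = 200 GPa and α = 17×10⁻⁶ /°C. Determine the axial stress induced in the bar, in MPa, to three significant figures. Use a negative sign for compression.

-119 MPa

Free thermal expansion αLΔT = 17e-6 · 10600 · 34.9 = 6.289 mm.
The walls impose strain ε = −(6.289)/10600 = -5.9330e-04; σ = Eε = 200000 · -5.9330e-04 = -118.7 MPa.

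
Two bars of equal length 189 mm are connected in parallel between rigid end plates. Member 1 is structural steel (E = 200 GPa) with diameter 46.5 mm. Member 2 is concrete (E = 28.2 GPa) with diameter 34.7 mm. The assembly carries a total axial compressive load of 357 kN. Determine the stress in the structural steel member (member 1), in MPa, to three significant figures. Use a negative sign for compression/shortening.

A_1 = 1698 mm².
A_2 = 945.7 mm².
Equal strain + equilibrium ⇒ each member carries load in proportion to AE: A₁E₁ = 339600000 N, A₂E₂ = 26670000 N, ΣAE = 366300000 N.
σ₁ = P·E₁/ΣAE = -357000·200000/366300000 = -194.9 MPa.

-195 MPa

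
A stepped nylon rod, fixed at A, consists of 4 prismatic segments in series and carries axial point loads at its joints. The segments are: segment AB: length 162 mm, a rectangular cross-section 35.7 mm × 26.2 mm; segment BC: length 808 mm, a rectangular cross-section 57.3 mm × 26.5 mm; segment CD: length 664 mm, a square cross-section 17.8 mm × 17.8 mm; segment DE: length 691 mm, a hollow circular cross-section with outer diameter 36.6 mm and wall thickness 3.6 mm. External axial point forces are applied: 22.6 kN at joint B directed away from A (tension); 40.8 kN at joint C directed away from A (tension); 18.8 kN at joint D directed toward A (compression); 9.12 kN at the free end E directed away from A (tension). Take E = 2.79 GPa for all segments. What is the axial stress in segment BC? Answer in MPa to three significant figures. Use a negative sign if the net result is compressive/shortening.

Internal axial forces (sectioning from the free end, tension +): N_DE = 9.12 kN, N_CD = -9.68 kN, N_BC = 31.12 kN, N_AB = 53.72 kN.
A_BC = 1518 mm².
σ_BC = N_BC/A_BC = 31120/1518 = 20.49 MPa.

20.5 MPa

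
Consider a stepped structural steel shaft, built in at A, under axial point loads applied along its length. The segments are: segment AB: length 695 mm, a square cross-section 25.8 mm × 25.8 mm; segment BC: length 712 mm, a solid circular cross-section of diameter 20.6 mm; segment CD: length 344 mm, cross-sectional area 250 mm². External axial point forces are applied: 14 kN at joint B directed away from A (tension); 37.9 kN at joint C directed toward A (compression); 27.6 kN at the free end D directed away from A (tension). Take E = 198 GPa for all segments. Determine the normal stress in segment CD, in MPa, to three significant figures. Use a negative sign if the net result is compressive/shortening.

110 MPa

Internal axial forces (sectioning from the free end, tension +): N_CD = 27.6 kN, N_BC = -10.3 kN, N_AB = 3.7 kN.
σ_CD = N_CD/A_CD = 27600/250 = 110.4 MPa.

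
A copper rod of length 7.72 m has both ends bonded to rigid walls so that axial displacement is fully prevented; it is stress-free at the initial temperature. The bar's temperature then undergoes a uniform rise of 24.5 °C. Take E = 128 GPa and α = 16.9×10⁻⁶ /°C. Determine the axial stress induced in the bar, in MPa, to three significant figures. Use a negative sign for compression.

-53.0 MPa

Free thermal expansion αLΔT = 16.9e-6 · 7720 · 24.5 = 3.196 mm.
The walls impose strain ε = −(3.196)/7720 = -4.1405e-04; σ = Eε = 128000 · -4.1405e-04 = -53 MPa.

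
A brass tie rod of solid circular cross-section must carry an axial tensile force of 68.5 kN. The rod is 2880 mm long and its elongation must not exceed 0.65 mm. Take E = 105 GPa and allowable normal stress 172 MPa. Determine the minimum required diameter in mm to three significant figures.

60.7 mm

Required area A ≥ P/σ_allow = 68500/172 = 398.3 mm².
For a solid circular section, d ≥ √(4A/π) = 22.52 mm.
Elongation limit: A ≥ PL/(Eδ_allow) = 68500·2880/(105000·0.65) = 2891 mm² ⇒ d ≥ 60.67 mm.
The elongation limit governs.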